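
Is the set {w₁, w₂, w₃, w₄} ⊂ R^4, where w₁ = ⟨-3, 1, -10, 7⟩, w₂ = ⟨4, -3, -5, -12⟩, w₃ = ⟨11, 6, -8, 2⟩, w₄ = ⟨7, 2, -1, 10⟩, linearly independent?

linearly independent

The matrix [w₁|w₂|w₃|w₄] has determinant -10255.
A nonzero determinant means the columns are linearly independent.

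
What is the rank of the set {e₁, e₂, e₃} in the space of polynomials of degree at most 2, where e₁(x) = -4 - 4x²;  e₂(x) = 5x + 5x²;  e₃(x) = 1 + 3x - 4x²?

Pass to coordinate vectors with respect to the basis {1, x, x²}.
Apply Gaussian elimination to the matrix whose rows are e₁, e₂, e₃.
Reduction leaves 3 leading entries, giving rank 3.

rank 3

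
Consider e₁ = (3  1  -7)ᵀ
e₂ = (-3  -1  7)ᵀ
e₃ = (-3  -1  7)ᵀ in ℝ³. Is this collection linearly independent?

linearly dependent

Two of the vectors are equal, giving an immediate dependence.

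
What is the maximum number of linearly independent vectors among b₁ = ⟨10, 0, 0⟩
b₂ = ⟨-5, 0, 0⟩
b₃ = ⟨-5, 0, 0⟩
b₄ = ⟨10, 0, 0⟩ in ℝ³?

1

Row-reduce the 4×3 matrix with these as rows.
Reduction leaves 1 leading entry, giving rank 1.
(With 4 elements in a 3-dimensional space the rank is at most 3.)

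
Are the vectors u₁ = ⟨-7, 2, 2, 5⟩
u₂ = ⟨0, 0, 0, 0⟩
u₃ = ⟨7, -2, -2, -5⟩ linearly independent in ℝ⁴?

linearly dependent

One of the vectors is the zero vector, so the set is linearly dependent.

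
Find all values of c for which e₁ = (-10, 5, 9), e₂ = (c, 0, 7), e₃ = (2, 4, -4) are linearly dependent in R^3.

c = -25/4

The vectors are dependent exactly when the determinant of the matrix with rows e₁, e₂, e₃ vanishes.
Cofactor expansion gives det = 56*c + 350.
Setting this to zero gives c = -25/4.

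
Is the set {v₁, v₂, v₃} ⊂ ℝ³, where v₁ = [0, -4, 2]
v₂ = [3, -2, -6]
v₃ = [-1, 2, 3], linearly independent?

Place the vectors as rows of a 3×3 matrix and reduce to echelon form.
The reduction yields 3 nonzero rows, so the rank is 3.
Since rank = 3 (the number of vectors), the set is linearly independent.

linearly independent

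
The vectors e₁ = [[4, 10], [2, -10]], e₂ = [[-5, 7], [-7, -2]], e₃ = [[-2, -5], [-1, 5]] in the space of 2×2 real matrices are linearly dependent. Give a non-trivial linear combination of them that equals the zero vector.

e₁ + 2e₃ = 0

Write each element as a vector in ℝ⁴ using {E₁₁, E₁₂, E₂₁, E₂₂}.
Row-reduce the matrix with e₁, e₂, e₃ as columns; the null space gives the coefficients.
A generator of the null space is (1, 0, 2).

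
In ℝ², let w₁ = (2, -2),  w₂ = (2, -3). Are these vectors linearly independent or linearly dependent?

Form the 2×2 matrix with these as columns; its determinant is -2.
A nonzero determinant means the columns are linearly independent.

linearly independent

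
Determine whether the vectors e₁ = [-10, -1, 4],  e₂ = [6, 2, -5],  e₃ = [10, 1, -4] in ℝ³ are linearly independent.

Place the vectors as rows of a 3×3 matrix and reduce to echelon form.
The reduction yields 2 nonzero rows, so the rank is 2.
Since rank 2 < 3, the set is linearly dependent.
Indeed e₁ + e₃ = 0.

linearly dependent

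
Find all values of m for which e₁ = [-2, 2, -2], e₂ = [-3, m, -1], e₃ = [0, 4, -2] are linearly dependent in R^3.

m = -1

Dependence holds iff the 3×3 matrix [e₁ e₂ e₃] is singular.
The determinant works out to 4*m + 4.
Setting this to zero gives m = -1.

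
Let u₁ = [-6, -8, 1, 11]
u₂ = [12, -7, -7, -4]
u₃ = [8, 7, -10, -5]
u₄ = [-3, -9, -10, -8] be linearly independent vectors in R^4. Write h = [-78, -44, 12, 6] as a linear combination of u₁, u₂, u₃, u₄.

Write h = c₁u₁ + … + c₄u₄ and equate components.
Back-substitution yields (c₁, …, c₄) = (1, -3, -3, 4).

h = u₁ - 3u₂ - 3u₃ + 4u₄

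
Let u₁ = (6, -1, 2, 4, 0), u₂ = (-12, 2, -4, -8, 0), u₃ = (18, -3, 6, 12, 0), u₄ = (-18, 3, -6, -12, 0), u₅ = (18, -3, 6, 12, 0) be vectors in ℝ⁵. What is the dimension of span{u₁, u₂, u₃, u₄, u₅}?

Form the matrix with u₁, u₂, u₃, u₄, u₅ as columns and reduce.
There is 1 pivot column, so rank = 1.

1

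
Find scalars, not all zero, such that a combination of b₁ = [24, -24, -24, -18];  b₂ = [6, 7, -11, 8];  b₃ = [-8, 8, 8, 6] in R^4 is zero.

Write the vectors as columns of a matrix and find a nonzero vector in its null space.
The free variable yields coefficients (1, 0, 3) (any nonzero multiple also works).

b₁ + 3b₃ = 0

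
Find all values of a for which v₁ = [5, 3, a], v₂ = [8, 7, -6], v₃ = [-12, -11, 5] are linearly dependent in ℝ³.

The set is linearly dependent precisely when det[v₁; v₂; v₃] = 0.
The determinant works out to -4*a - 59.
Setting this to zero gives a = -59/4.

a = -59/4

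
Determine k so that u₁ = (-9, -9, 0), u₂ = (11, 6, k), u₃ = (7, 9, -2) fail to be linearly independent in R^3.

Place the vectors as rows of a 3×3 matrix; dependence ⇔ determinant zero.
Cofactor expansion gives det = 18*k - 90.
This vanishes exactly when k = 5.

k = 5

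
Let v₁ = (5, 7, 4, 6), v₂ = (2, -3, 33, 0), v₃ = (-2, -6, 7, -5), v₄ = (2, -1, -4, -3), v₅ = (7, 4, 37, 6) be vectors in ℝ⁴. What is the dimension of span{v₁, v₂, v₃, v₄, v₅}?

Put the 4×5 matrix [v₁|v₂|v₃|v₄|v₅] into echelon form.
The echelon form has 3 nonzero rows, so the rank is 3.
(With 5 elements in a 4-dimensional space the rank is at most 4.)

3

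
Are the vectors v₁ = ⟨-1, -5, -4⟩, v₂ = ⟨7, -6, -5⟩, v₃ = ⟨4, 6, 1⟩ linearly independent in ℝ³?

linearly independent

Form the 3×3 matrix with these as columns; its determinant is -153.
A nonzero determinant means the columns are linearly independent.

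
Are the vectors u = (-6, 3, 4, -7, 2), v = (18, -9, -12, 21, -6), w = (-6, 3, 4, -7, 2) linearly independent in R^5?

linearly dependent

Place the vectors as rows of a 3×5 matrix and reduce to echelon form.
The reduction yields 1 nonzero row, so the rank is 1.
Since rank 1 < 3, the set is linearly dependent.
Indeed 3u + v = 0.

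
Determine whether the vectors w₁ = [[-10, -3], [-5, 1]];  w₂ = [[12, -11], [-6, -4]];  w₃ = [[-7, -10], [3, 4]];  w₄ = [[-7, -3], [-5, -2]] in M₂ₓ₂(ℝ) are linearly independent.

Write each element as a coordinate vector in ℝ⁴ using {E₁₁, E₁₂, E₂₁, E₂₂}.
Row-reduce the matrix whose columns are w₁, w₂, w₃, w₄.
The reduction yields 4 nonzero rows, so the rank is 4.
Since rank = 4 (the number of vectors), the set is linearly independent.

linearly independent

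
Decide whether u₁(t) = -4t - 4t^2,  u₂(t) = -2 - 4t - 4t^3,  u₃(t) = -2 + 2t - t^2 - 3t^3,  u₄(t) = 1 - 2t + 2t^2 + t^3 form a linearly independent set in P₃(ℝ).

linearly independent

Write each element as a coordinate vector in ℝ⁴ using {1, t, …, t^3}.
The matrix [u₁|u₂|u₃|u₄] has determinant -8.
A nonzero determinant means the columns are linearly independent.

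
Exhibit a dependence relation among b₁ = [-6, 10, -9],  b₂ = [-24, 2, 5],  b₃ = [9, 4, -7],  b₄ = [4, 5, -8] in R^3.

b₁ - b₂ - 2b₃ = 0

Write the vectors as columns of a matrix and find a nonzero vector in its null space.
The free variable yields coefficients (1, -1, -2, 0) (any nonzero multiple also works).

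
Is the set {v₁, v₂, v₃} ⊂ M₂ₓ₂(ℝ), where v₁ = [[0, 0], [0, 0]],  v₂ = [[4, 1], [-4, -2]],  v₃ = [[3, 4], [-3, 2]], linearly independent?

Write each element as a coordinate vector in ℝ⁴ using {E₁₁, E₁₂, E₂₁, E₂₂}.
One of the vectors is the zero vector, so the set is linearly dependent.

linearly dependent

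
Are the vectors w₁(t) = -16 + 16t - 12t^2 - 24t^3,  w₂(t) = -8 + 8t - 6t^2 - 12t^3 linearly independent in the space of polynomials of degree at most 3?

Take coordinates with respect to the standard basis {1, t, …, t^3}.
Place the vectors as rows of a 2×4 matrix and reduce to echelon form.
The reduction yields 1 nonzero row, so the rank is 1.
Since rank 1 < 2, the set is linearly dependent.
Indeed w₁ - 2w₂ = 0.

linearly dependent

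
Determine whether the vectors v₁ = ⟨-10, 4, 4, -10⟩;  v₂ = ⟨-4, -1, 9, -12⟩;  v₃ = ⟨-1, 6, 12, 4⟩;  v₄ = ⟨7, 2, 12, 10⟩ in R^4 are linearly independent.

linearly independent

Form the 4×4 matrix with these as columns; its determinant is 624.
A nonzero determinant means the columns are linearly independent.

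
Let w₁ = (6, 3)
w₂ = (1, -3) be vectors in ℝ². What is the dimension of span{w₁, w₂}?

2

Form the matrix with w₁, w₂ as columns and reduce.
Exactly 2 pivots survive; hence the rank is 2.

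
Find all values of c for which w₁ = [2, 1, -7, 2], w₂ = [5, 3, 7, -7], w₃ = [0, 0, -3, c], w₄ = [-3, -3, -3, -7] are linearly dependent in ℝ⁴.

The set is linearly dependent precisely when det[w₁; w₂; w₃; w₄] = 0.
Expanding, det = 120 - 60*c.
This vanishes exactly when c = 2.

c = 2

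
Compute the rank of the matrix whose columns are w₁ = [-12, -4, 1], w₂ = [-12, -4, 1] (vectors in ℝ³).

Row-reduce the 2×3 matrix with these as rows.
The echelon form has 1 nonzero row, so the rank is 1.

1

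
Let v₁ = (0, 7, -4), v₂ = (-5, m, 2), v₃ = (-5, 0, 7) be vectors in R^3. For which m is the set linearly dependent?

m = 35/4

Dependence holds iff the 3×3 matrix [v₁ v₂ v₃] is singular.
Expanding, det = 175 - 20*m.
This vanishes exactly when m = 35/4.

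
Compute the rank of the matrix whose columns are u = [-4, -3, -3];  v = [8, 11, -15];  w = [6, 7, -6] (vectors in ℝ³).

Apply Gaussian elimination to the matrix whose rows are u, v, w.
Exactly 2 pivots survive; hence the rank is 2.

rank 2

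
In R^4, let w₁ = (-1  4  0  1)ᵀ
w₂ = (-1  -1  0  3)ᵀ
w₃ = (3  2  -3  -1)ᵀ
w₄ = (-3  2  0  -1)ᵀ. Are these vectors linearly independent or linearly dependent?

The matrix [w₁|w₂|w₃|w₄] has determinant 120.
A nonzero determinant means the columns are linearly independent.

linearly independent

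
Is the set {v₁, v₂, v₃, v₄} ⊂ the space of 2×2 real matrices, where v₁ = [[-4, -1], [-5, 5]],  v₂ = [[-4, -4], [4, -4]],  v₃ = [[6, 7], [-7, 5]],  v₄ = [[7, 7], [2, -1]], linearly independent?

Write each element as a coordinate vector in ℝ⁴ using {E₁₁, E₁₂, E₂₁, E₂₂}.
Row-reduce the matrix whose columns are v₁, v₂, v₃, v₄.
The reduction yields 4 nonzero rows, so the rank is 4.
Since rank = 4 (the number of vectors), the set is linearly independent.

linearly independent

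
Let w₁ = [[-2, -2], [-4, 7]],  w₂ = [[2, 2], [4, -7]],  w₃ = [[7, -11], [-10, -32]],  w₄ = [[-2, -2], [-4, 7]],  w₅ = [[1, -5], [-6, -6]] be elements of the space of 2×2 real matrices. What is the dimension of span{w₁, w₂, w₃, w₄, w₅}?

Represent each element by its coordinate vector in ℝ⁴.
Put the 4×5 matrix [w₁|w₂|w₃|w₄|w₅] into echelon form.
The echelon form has 2 nonzero rows, so the rank is 2.
(With 5 elements in a 4-dimensional space the rank is at most 4.)

dim = 2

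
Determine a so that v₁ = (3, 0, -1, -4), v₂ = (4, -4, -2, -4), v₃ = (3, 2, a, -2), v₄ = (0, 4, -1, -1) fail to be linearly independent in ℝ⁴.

a = -14

Place the vectors as rows of a 4×4 matrix; dependence ⇔ determinant zero.
The determinant works out to -4*a - 56.
This vanishes exactly when a = -14.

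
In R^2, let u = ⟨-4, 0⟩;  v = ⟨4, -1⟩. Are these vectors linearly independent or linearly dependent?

The matrix [u|v] has determinant 4.
A nonzero determinant means the columns are linearly independent.

linearly independent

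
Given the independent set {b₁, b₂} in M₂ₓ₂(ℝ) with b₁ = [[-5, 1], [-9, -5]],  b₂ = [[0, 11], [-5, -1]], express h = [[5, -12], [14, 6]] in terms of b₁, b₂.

Identify each element with its coordinate vector in ℝ⁴ via {E₁₁, E₁₂, E₂₁, E₂₂}.
Set up the augmented matrix [b₁ | b₂ | h] and row-reduce.
Back-substitution yields (a₁, a₂) = (-1, -1).

h = -b₁ - b₂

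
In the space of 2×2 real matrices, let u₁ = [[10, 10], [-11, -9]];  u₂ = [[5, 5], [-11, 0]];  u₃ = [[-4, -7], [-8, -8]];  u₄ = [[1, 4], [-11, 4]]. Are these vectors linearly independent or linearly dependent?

linearly independent

Write each element as a coordinate vector in ℝ⁴ using {E₁₁, E₁₂, E₂₁, E₂₂}.
The matrix [u₁|u₂|u₃|u₄] has determinant 4116.
A nonzero determinant means the columns are linearly independent.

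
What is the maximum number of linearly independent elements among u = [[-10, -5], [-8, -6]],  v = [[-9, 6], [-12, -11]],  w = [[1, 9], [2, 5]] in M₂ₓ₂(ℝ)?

3

Represent each element by its coordinate vector in ℝ⁴.
Row-reduce the 3×4 matrix with these as rows.
There are 3 pivot columns, so rank = 3.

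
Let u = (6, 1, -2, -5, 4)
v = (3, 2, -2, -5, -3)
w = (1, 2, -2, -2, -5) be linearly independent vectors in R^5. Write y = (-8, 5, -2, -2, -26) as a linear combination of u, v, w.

y = -3u + 3v + w

Set up the augmented matrix [u | v | w | y] and row-reduce.
The system has the unique solution (a₁, a₂, a₃) = (-3, 3, 1).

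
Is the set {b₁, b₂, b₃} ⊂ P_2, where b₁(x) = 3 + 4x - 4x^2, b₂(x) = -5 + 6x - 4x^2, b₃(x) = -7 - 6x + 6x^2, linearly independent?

Write each element as a coordinate vector in ℝ³ using {1, x, x^2}.
Form the 3×3 matrix with these as columns; its determinant is -20.
A nonzero determinant means the columns are linearly independent.

linearly independent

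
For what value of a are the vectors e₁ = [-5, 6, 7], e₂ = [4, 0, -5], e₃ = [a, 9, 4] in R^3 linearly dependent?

The vectors are dependent exactly when the determinant of the matrix with rows e₁, e₂, e₃ vanishes.
Cofactor expansion gives det = -30*a - 69.
This vanishes exactly when a = -23/10.

a = -23/10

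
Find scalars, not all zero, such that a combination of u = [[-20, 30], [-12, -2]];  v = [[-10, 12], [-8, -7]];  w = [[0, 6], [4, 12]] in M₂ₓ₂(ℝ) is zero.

Pass to coordinate vectors relative to the basis {E₁₁, E₁₂, E₂₁, E₂₂}.
Row-reduce the matrix with u, v, w as columns; the null space gives the coefficients.
A generator of the null space is (1, -2, -1).

u - 2v - w = 0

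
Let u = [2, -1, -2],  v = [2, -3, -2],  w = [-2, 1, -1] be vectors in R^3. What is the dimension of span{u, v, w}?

3

Row-reduce the 3×3 matrix with these as rows.
There are 3 pivot columns, so rank = 3.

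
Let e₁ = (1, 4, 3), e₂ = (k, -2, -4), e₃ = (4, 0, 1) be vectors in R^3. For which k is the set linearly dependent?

The set is linearly dependent precisely when det[e₁; e₂; e₃] = 0.
Expanding, det = -4*k - 42.
Solving -4*k - 42 = 0 yields k = -21/2.

k = -21/2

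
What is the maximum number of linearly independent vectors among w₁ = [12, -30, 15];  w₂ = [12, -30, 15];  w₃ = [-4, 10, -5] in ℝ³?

1

Form the matrix with w₁, w₂, w₃ as columns and reduce.
There is 1 pivot column, so rank = 1.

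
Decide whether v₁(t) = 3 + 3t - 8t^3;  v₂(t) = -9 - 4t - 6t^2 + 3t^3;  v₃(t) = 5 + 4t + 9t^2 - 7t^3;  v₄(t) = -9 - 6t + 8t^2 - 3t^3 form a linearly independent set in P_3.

linearly independent

Take coordinates with respect to the standard basis {1, t, …, t^3}.
Form the 4×4 matrix with these as columns; its determinant is -2056.
A nonzero determinant means the columns are linearly independent.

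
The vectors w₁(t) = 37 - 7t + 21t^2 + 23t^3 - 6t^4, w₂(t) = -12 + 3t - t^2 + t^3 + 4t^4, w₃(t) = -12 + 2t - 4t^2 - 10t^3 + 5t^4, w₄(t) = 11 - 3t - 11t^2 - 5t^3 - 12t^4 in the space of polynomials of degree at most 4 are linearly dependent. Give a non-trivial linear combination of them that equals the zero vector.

Write each element as a vector in ℝ⁵ using {1, t, …, t^4}.
Write the vectors as columns of a matrix and find a nonzero vector in its null space.
One solution (up to scaling) is (1, 2, 2, 1).

w₁ + 2w₂ + 2w₃ + w₄ = 0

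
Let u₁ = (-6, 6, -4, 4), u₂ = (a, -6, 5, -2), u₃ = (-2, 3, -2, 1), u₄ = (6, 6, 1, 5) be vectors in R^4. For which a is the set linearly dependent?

a = 33/5

Dependence holds iff the 4×4 matrix [u₁ u₂ u₃ u₄] is singular.
The determinant works out to 198 - 30*a.
Solving 198 - 30*a = 0 yields a = 33/5.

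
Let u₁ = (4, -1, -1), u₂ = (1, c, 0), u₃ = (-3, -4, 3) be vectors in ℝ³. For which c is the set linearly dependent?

The set is linearly dependent precisely when det[u₁; u₂; u₃] = 0.
Expanding, det = 9*c + 7.
Solving 9*c + 7 = 0 yields c = -7/9.

c = -7/9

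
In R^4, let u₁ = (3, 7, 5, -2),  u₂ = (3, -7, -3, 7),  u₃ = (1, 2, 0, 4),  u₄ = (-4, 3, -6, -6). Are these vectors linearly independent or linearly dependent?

linearly independent

Place the vectors as rows of a 4×4 matrix and reduce to echelon form.
The reduction yields 4 nonzero rows, so the rank is 4.
Since rank = 4 (the number of vectors), the set is linearly independent.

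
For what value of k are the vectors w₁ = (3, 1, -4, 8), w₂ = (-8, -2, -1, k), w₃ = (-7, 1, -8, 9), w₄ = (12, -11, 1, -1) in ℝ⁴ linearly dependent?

The vectors are dependent exactly when the determinant of the matrix with rows w₁, w₂, w₃, w₄ vanishes.
The determinant works out to -610*k - 2135.
Setting this to zero gives k = -7/2.

k = -7/2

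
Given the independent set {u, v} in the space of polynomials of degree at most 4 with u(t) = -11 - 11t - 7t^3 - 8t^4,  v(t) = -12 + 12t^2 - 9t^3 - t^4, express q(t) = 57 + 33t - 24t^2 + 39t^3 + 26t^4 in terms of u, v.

q = -3u - 2v

Work in coordinates with respect to the standard basis {1, t, …, t^4}.
Since u, v are independent, the coefficients expressing q are uniquely determined by a linear system.
Back-substitution yields (α₁, α₂) = (-3, -2).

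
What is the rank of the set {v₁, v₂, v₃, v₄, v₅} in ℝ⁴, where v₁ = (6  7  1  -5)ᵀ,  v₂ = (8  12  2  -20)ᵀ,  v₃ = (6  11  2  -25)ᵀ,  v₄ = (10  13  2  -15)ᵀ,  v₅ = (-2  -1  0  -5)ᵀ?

Row-reduce the 5×4 matrix with these as rows.
Exactly 2 pivots survive; hence the rank is 2.
(With 5 elements in a 4-dimensional space the rank is at most 4.)

2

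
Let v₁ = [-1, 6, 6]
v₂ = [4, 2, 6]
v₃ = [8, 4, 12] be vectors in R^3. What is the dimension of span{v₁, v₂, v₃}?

Put the 3×3 matrix [v₁|v₂|v₃] into echelon form.
There are 2 pivot columns, so rank = 2.

dim = 2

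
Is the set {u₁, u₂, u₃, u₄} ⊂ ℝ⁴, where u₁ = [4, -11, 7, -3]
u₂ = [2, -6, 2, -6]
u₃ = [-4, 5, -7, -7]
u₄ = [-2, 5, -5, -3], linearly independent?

linearly dependent

Place the vectors as rows of a 4×4 matrix and reduce to echelon form.
The reduction yields 3 nonzero rows, so the rank is 3.
Since rank 3 < 4, the set is linearly dependent.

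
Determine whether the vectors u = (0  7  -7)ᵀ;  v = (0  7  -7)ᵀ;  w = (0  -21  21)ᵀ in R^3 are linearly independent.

Two of the vectors are equal, giving an immediate dependence.

linearly dependent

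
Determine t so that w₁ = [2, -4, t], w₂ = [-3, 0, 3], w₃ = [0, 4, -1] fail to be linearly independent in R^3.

t = -1

The set is linearly dependent precisely when det[w₁; w₂; w₃] = 0.
Expanding, det = -12*t - 12.
This vanishes exactly when t = -1.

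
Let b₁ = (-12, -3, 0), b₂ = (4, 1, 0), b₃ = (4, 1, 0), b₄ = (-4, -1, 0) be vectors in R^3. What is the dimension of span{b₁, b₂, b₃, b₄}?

Form the matrix with b₁, b₂, b₃, b₄ as columns and reduce.
The echelon form has 1 nonzero row, so the rank is 1.
(With 4 elements in a 3-dimensional space the rank is at most 3.)

1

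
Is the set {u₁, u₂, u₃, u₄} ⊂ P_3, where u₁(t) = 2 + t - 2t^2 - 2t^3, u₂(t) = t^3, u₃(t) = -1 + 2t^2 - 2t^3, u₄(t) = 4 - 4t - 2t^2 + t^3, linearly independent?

linearly independent

Take coordinates with respect to the standard basis {1, t, …, t^3}.
Place the vectors as rows of a 4×4 matrix and reduce to echelon form.
The reduction yields 4 nonzero rows, so the rank is 4.
Since rank = 4 (the number of vectors), the set is linearly independent.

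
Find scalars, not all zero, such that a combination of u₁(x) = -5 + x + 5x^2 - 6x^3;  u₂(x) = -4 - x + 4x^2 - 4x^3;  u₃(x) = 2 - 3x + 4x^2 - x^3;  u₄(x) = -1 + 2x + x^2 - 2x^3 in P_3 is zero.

u₁ - u₂ - u₄ = 0

Take coordinates with respect to {1, x, …, x^3}.
Solve the homogeneous system with u₁, u₂, u₃, u₄ as columns by row-reducing the coefficient matrix.
One solution (up to scaling) is (1, -1, 0, -1).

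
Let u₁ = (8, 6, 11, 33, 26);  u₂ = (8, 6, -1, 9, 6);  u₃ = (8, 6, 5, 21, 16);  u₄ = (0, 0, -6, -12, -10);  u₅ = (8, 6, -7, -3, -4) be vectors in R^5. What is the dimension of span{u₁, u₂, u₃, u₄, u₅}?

dim = 2

Form the matrix with u₁, u₂, u₃, u₄, u₅ as columns and reduce.
There are 2 pivot columns, so rank = 2.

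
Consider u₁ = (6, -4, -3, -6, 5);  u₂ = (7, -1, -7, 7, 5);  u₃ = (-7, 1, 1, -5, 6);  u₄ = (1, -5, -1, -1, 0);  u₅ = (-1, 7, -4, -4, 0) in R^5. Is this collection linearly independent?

linearly independent

Place the vectors as rows of a 5×5 matrix and reduce to echelon form.
The reduction yields 5 nonzero rows, so the rank is 5.
Since rank = 5 (the number of vectors), the set is linearly independent.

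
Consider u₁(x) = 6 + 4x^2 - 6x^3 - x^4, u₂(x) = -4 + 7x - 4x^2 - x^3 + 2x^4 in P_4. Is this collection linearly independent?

linearly independent

Take coordinates with respect to the standard basis {1, x, …, x^4}.
Row-reduce the matrix whose columns are u₁, u₂.
The reduction yields 2 nonzero rows, so the rank is 2.
Since rank = 2 (the number of vectors), the set is linearly independent.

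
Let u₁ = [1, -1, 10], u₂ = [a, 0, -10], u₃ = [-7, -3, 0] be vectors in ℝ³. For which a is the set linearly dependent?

Place the vectors as rows of a 3×3 matrix; dependence ⇔ determinant zero.
Cofactor expansion gives det = -30*a - 100.
This vanishes exactly when a = -10/3.

a = -10/3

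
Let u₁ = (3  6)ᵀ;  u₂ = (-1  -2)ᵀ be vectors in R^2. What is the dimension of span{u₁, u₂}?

Row-reduce the 2×2 matrix with these as rows.
The echelon form has 1 nonzero row, so the rank is 1.

1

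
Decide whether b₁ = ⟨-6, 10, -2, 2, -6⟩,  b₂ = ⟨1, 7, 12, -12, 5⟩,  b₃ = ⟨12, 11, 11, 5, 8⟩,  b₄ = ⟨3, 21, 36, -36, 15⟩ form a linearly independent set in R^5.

One vector is a scalar multiple of another, so the set is dependent.

linearly dependent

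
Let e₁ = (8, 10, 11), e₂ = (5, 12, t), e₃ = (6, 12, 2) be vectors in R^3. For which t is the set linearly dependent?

t = -10/9

Place the vectors as rows of a 3×3 matrix; dependence ⇔ determinant zero.
Cofactor expansion gives det = -36*t - 40.
Setting this to zero gives t = -10/9.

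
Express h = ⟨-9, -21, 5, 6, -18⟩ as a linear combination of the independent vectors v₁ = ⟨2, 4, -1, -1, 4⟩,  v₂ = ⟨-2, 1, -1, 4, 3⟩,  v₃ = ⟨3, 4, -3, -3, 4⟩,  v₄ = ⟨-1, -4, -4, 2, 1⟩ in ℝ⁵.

h = -2v₁ - v₂ - 2v₃ + v₄

Set up the augmented matrix [v₁ | v₂ | v₃ | v₄ | h] and row-reduce.
The system has the unique solution (α₁, …, α₄) = (-2, -1, -2, 1).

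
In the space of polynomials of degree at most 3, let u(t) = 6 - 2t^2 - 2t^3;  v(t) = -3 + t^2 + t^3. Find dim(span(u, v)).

Represent each element by its coordinate vector in ℝ⁴.
Apply Gaussian elimination to the matrix whose rows are u, v.
Exactly 1 pivot survives; hence the rank is 1.

1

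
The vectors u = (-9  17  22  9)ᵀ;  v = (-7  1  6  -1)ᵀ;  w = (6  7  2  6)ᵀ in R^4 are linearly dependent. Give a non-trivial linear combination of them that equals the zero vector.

Row-reduce the matrix with u, v, w as columns; the null space gives the coefficients.
One solution (up to scaling) is (1, -3, -2).

u - 3v - 2w = 0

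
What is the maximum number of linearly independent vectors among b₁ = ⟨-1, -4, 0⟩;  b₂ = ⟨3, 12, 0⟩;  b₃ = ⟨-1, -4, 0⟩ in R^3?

Row-reduce the 3×3 matrix with these as rows.
The echelon form has 1 nonzero row, so the rank is 1.

1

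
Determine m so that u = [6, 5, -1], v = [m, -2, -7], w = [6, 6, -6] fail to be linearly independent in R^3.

m = -17/4

The set is linearly dependent precisely when det[u; v; w] = 0.
Expanding, det = 24*m + 102.
Setting this to zero gives m = -17/4.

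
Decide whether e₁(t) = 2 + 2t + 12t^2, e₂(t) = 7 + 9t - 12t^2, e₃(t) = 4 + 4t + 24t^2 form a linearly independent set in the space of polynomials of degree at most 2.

linearly dependent

Take coordinates with respect to the standard basis {1, t, t^2}.
One vector is a scalar multiple of another, so the set is dependent.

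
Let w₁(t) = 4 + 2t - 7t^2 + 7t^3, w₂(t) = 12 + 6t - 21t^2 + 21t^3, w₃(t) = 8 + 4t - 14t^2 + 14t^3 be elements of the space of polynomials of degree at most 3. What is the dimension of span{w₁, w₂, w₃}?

Represent each element by its coordinate vector in ℝ⁴.
Put the 4×3 matrix [w₁|w₂|w₃] into echelon form.
There is 1 pivot column, so rank = 1.

1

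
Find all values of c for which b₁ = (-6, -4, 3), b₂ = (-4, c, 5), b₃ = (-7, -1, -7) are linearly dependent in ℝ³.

c = -26/7

Place the vectors as rows of a 3×3 matrix; dependence ⇔ determinant zero.
Cofactor expansion gives det = 63*c + 234.
This vanishes exactly when c = -26/7.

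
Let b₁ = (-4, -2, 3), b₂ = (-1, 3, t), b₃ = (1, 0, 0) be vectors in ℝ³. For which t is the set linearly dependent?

t = -9/2

The vectors are dependent exactly when the determinant of the matrix with rows b₁, b₂, b₃ vanishes.
Expanding, det = -2*t - 9.
This vanishes exactly when t = -9/2.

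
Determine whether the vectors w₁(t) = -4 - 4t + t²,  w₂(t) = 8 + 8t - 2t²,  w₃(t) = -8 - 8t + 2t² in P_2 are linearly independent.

Take coordinates with respect to the standard basis {1, t, t²}.
The matrix [w₁|w₂|w₃] has determinant 0.
A zero determinant means the columns are linearly dependent.
Indeed 2w₁ + w₂ = 0.

linearly dependent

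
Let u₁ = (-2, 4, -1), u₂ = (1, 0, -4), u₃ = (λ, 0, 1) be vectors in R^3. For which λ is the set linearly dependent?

The set is linearly dependent precisely when det[u₁; u₂; u₃] = 0.
Cofactor expansion gives det = -16*λ - 4.
Solving -16*λ - 4 = 0 yields λ = -1/4.

λ = -1/4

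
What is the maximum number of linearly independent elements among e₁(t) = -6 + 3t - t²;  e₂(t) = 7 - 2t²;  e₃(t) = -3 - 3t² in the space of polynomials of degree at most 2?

3

Pass to coordinate vectors with respect to the basis {1, t, t²}.
Put the 3×3 matrix [e₁|e₂|e₃] into echelon form.
The echelon form has 3 nonzero rows, so the rank is 3.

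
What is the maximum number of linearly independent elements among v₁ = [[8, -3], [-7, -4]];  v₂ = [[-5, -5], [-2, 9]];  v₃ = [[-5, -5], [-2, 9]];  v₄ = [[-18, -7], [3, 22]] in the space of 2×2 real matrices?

2

Pass to coordinate vectors with respect to the basis {E₁₁, E₁₂, E₂₁, E₂₂}.
Form the matrix with v₁, v₂, v₃, v₄ as columns and reduce.
The echelon form has 2 nonzero rows, so the rank is 2.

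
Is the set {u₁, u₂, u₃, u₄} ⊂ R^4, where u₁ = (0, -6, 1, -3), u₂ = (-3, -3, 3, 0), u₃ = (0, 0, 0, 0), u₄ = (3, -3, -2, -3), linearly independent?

linearly dependent

One of the vectors is the zero vector, so the set is linearly dependent.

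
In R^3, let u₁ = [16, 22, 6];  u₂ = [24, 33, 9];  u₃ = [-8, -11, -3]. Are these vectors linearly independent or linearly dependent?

One vector is a scalar multiple of another, so the set is dependent.

linearly dependent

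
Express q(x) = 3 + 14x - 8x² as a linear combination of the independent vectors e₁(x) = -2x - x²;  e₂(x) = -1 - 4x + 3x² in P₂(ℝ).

q = -e₁ - 3e₂

Identify each element with its coordinate vector in ℝ³ via {1, x, x²}.
Write q = c₁e₁ + c₂e₂ and equate components.
The system has the unique solution (c₁, c₂) = (-1, -3).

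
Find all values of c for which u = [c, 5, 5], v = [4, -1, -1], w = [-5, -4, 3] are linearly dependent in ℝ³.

Dependence holds iff the 3×3 matrix [u v w] is singular.
The determinant works out to -7*c - 140.
This vanishes exactly when c = -20.

c = -20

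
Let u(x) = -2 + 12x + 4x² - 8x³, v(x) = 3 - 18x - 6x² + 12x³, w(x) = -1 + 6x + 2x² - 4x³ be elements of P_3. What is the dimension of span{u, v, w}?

Represent each element by its coordinate vector in ℝ⁴.
Apply Gaussian elimination to the matrix whose rows are u, v, w.
Exactly 1 pivot survives; hence the rank is 1.

dim = 1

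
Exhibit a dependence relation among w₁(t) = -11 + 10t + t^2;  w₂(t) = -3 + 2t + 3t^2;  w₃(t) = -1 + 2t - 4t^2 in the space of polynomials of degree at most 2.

w₁ - 3w₂ - 2w₃ = 0

Write each element as a vector in ℝ³ using {1, t, t^2}.
Set up α₁w₁ + … + α₃w₃ = 0 and solve the homogeneous system.
The free variable yields coefficients (1, -3, -2) (any nonzero multiple also works).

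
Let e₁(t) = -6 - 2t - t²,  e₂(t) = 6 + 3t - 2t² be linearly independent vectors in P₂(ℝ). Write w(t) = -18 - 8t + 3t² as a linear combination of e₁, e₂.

Take coordinate vectors relative to {1, t, t²}.
Write w = c₁e₁ + c₂e₂ and equate components.
Back-substitution yields (c₁, c₂) = (1, -2).

w = e₁ - 2e₂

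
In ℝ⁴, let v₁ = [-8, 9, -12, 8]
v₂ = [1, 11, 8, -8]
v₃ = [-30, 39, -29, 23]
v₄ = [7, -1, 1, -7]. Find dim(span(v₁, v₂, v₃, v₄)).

3

Form the matrix with v₁, v₂, v₃, v₄ as columns and reduce.
There are 3 pivot columns, so rank = 3.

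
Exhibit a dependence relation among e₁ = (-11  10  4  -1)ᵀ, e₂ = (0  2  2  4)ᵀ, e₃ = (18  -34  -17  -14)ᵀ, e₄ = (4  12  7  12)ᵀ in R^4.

2e₁ + e₂ + e₃ + e₄ = 0

Write the vectors as columns of a matrix and find a nonzero vector in its null space.
One solution (up to scaling) is (2, 1, 1, 1).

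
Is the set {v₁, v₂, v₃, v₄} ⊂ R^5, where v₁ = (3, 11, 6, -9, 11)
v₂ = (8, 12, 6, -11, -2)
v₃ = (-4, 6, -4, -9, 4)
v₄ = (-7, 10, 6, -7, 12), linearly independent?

Row-reduce the matrix whose columns are v₁, v₂, v₃, v₄.
The reduction yields 4 nonzero rows, so the rank is 4.
Since rank = 4 (the number of vectors), the set is linearly independent.

linearly independent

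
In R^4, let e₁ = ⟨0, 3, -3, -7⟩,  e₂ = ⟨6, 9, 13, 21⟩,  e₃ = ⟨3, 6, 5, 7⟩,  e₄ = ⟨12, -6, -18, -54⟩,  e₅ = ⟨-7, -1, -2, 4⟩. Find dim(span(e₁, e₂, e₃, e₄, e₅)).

Put the 4×5 matrix [e₁|e₂|e₃|e₄|e₅] into echelon form.
The echelon form has 3 nonzero rows, so the rank is 3.
(With 5 elements in a 4-dimensional space the rank is at most 4.)

3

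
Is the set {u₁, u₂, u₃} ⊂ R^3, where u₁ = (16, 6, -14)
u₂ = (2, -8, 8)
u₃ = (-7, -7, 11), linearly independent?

Row-reduce the matrix whose columns are u₁, u₂, u₃.
The reduction yields 2 nonzero rows, so the rank is 2.
Since rank 2 < 3, the set is linearly dependent.

linearly dependent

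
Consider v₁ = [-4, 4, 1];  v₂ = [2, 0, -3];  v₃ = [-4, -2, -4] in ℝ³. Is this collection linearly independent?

Row-reduce the matrix whose columns are v₁, v₂, v₃.
The reduction yields 3 nonzero rows, so the rank is 3.
Since rank = 3 (the number of vectors), the set is linearly independent.

linearly independent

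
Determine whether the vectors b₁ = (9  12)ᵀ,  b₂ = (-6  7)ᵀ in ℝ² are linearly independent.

The matrix [b₁|b₂] has determinant 135.
A nonzero determinant means the columns are linearly independent.

linearly independent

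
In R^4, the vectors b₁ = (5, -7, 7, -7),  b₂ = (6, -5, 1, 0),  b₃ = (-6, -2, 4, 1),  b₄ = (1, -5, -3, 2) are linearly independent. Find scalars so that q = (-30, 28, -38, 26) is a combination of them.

Solve the system with b₁, b₂, b₃, b₄ as columns and q as the right-hand side.
Row-reducing the augmented matrix gives the unique coefficients (α₁, …, α₄) = (-3, -4, -1, 3).

q = -3b₁ - 4b₂ - b₃ + 3b₄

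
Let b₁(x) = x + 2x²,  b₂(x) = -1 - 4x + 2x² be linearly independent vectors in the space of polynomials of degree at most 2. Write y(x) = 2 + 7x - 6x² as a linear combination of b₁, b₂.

Take coordinate vectors relative to {1, x, x²}.
Set up the augmented matrix [b₁ | b₂ | y] and row-reduce.
The system has the unique solution (a₁, a₂) = (-1, -2).

y = -b₁ - 2b₂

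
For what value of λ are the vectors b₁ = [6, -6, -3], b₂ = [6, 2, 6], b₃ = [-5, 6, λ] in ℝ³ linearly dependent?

The vectors are dependent exactly when the determinant of the matrix with rows b₁, b₂, b₃ vanishes.
Cofactor expansion gives det = 48*λ - 174.
This vanishes exactly when λ = 29/8.

λ = 29/8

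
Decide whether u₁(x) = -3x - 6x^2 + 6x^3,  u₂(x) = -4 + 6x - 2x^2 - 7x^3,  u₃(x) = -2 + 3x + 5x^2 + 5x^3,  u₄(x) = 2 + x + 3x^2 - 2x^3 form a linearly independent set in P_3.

linearly independent

Write each element as a coordinate vector in ℝ⁴ using {1, x, …, x^3}.
The matrix [u₁|u₂|u₃|u₄] has determinant -792.
A nonzero determinant means the columns are linearly independent.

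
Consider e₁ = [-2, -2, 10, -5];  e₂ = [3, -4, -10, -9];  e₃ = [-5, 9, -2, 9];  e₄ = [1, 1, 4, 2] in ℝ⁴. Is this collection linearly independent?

The matrix [e₁|e₂|e₃|e₄] has determinant 1568.
A nonzero determinant means the columns are linearly independent.

linearly independent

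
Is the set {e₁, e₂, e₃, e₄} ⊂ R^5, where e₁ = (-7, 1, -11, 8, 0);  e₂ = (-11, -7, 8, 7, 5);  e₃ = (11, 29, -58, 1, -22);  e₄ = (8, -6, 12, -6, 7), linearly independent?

Row-reduce the matrix whose columns are e₁, e₂, e₃, e₄.
The reduction yields 3 nonzero rows, so the rank is 3.
Since rank 3 < 4, the set is linearly dependent.

linearly dependent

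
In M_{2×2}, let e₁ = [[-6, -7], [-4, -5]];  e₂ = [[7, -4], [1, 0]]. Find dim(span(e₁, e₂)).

Use coordinates relative to {E₁₁, E₁₂, E₂₁, E₂₂}.
Form the matrix with e₁, e₂ as columns and reduce.
The echelon form has 2 nonzero rows, so the rank is 2.

dim = 2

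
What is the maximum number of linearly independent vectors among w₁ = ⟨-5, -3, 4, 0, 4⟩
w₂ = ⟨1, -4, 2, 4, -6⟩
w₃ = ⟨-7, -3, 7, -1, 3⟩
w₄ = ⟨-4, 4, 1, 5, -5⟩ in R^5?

Row-reduce the 4×5 matrix with these as rows.
The echelon form has 4 nonzero rows, so the rank is 4.

4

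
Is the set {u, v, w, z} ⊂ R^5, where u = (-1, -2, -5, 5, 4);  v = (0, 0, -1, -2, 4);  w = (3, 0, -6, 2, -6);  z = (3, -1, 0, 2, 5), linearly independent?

linearly independent

Place the vectors as rows of a 4×5 matrix and reduce to echelon form.
The reduction yields 4 nonzero rows, so the rank is 4.
Since rank = 4 (the number of vectors), the set is linearly independent.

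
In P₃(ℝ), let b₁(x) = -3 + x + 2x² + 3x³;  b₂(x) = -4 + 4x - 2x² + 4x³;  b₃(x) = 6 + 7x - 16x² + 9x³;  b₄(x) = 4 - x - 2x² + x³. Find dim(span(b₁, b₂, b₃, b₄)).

Represent each element by its coordinate vector in ℝ⁴.
Apply Gaussian elimination to the matrix whose rows are b₁, b₂, b₃, b₄.
Exactly 3 pivots survive; hence the rank is 3.

dim = 3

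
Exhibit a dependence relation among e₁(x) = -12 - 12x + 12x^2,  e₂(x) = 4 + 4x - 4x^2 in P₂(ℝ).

e₁ + 3e₂ = 0

Pass to coordinate vectors relative to the basis {1, x, x^2}.
Set up α₁e₁ + α₂e₂ = 0 and solve the homogeneous system.
A generator of the null space is (1, 3).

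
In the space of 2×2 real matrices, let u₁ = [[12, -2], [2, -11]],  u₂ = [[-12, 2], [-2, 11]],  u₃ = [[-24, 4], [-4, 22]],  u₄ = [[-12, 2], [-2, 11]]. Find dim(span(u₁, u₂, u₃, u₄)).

1

Represent each element by its coordinate vector in ℝ⁴.
Put the 4×4 matrix [u₁|u₂|u₃|u₄] into echelon form.
There is 1 pivot column, so rank = 1.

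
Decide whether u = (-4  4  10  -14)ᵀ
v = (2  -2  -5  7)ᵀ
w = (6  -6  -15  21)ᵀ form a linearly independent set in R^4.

linearly dependent

Row-reduce the matrix whose columns are u, v, w.
The reduction yields 1 nonzero row, so the rank is 1.
Since rank 1 < 3, the set is linearly dependent.
Indeed u + 2v = 0.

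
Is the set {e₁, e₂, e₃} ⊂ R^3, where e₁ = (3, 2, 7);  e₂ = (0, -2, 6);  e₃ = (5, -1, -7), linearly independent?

Place the vectors as rows of a 3×3 matrix and reduce to echelon form.
The reduction yields 3 nonzero rows, so the rank is 3.
Since rank = 3 (the number of vectors), the set is linearly independent.

linearly independent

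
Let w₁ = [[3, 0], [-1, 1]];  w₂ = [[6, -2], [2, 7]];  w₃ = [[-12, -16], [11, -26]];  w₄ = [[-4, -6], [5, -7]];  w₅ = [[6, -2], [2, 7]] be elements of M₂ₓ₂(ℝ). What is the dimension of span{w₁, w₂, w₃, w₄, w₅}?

Use coordinates relative to {E₁₁, E₁₂, E₂₁, E₂₂}.
Form the matrix with w₁, w₂, w₃, w₄, w₅ as columns and reduce.
Reduction leaves 3 leading entries, giving rank 3.
(With 5 elements in a 4-dimensional space the rank is at most 4.)

dim = 3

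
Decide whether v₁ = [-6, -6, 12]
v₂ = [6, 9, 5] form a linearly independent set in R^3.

Row-reduce the matrix whose columns are v₁, v₂.
The reduction yields 2 nonzero rows, so the rank is 2.
Since rank = 2 (the number of vectors), the set is linearly independent.

linearly independent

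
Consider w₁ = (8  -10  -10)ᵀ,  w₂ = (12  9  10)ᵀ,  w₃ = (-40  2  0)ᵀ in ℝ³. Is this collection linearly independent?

linearly dependent

Row-reduce the matrix whose columns are w₁, w₂, w₃.
The reduction yields 2 nonzero rows, so the rank is 2.
Since rank 2 < 3, the set is linearly dependent.
Indeed 2w₁ + 2w₂ + w₃ = 0.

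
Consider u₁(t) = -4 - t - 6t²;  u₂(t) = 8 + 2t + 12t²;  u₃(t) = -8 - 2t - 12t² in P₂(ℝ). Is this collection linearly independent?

Write each element as a coordinate vector in ℝ³ using {1, t, t²}.
Row-reduce the matrix whose columns are u₁, u₂, u₃.
The reduction yields 1 nonzero row, so the rank is 1.
Since rank 1 < 3, the set is linearly dependent.

linearly dependent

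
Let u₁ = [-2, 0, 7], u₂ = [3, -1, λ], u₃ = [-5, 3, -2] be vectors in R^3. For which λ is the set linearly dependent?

λ = -4

The vectors are dependent exactly when the determinant of the matrix with rows u₁, u₂, u₃ vanishes.
Expanding, det = 6*λ + 24.
Solving 6*λ + 24 = 0 yields λ = -4.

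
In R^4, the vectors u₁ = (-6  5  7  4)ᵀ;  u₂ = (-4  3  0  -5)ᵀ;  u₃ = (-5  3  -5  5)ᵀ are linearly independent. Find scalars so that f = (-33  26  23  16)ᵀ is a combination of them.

f = 4u₁ + u₂ + u₃

Solve the system with u₁, u₂, u₃ as columns and f as the right-hand side.
Row-reducing the augmented matrix gives the unique coefficients (c₁, c₂, c₃) = (4, 1, 1).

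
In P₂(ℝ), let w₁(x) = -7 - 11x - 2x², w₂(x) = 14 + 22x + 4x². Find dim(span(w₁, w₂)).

Pass to coordinate vectors with respect to the basis {1, x, x²}.
Apply Gaussian elimination to the matrix whose rows are w₁, w₂.
Reduction leaves 1 leading entry, giving rank 1.

dim = 1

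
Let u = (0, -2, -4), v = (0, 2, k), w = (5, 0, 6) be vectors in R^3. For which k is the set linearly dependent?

The vectors are dependent exactly when the determinant of the matrix with rows u, v, w vanishes.
The determinant works out to 40 - 10*k.
Setting this to zero gives k = 4.

k = 4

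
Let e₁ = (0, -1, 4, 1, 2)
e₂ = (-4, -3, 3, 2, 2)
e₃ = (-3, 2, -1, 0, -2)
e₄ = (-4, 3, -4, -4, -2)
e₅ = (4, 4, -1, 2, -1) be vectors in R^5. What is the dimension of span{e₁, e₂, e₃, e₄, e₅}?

Form the matrix with e₁, e₂, e₃, e₄, e₅ as columns and reduce.
Reduction leaves 5 leading entries, giving rank 5.

5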